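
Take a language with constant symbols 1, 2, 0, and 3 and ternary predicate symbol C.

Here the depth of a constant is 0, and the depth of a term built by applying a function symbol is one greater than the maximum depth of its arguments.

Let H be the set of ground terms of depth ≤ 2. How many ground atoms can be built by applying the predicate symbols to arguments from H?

64

First count ground terms of depth ≤ 2.
With no function symbols every ground term is a constant, so there are exactly 4 ground terms at every depth bound.
N_0 = 4
N_1 = 4
N_2 = 4
Explicitly: 1, 2, 0, 3.
So |H| = 4.
For each predicate symbol, the number of ground atoms is |H| raised to its arity; summing:
  C: 4^3 = 64
Total ground atoms: 64.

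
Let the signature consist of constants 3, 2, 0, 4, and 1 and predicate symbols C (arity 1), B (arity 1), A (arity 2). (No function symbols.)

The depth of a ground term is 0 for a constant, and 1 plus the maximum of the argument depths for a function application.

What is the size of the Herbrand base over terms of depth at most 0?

35

First count ground terms of depth ≤ 0.
With no function symbols every ground term is a constant, so there are exactly 5 ground terms at every depth bound.
N_0 = 5
Explicitly: 3, 2, 0, 4, 1.
So |H| = 5.
A ground atom is a predicate applied to a tuple of terms from H, so the count is the sum over predicates of |H|^arity:
  C: 5;  B: 5;  A: 5^2 = 25
Total ground atoms: 5 + 5 + 25 = 35.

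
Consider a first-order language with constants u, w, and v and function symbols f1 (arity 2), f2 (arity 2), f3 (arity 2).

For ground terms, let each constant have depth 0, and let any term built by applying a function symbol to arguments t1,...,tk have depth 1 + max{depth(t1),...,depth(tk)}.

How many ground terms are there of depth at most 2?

If N_k denotes the number of depth-≤k ground terms, the 3 constants give N_0 = 3, and each function symbol of arity r contributes N_{k-1}^r new terms at level k: N_k = 3 + N_{k-1}^2 + N_{k-1}^2 + N_{k-1}^2.
N_0 = 3
N_1 = 3 + 3^2 + 3^2 + 3^2 = 30
N_2 = 3 + 30^2 + 30^2 + 30^2 = 2703

2703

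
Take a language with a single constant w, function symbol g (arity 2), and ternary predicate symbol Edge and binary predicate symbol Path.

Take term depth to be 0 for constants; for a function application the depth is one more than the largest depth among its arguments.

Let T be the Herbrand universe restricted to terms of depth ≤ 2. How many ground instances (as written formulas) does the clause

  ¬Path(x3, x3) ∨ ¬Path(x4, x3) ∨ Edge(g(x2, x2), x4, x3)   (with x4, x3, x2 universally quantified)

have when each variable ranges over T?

125

Ground terms of depth ≤ 2:
  Let N_k = |{terms of depth ≤ k}|. Then N_0 = 1 and N_k = 1 + N_{k-1}^2 for k ≥ 1 (one summand per function symbol, arity giving the exponent).
  N_0 = 1
  N_1 = 1 + 1^2 = 2
  N_2 = 1 + 2^2 = 5
So there are 5 ground terms available for substitution.
The clause has 3 distinct variables (x4, x3, x2), each appearing in the body. In the free term algebra distinct substitutions yield syntactically distinct ground instances.
Number of ground instances = 5^3 = 125.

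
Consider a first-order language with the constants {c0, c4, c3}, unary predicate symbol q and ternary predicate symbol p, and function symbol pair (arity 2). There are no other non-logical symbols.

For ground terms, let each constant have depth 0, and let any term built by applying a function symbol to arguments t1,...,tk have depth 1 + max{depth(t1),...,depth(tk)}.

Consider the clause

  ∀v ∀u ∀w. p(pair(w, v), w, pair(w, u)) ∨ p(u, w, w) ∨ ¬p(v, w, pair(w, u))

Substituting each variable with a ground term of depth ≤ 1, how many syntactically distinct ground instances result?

1728

Ground terms of depth ≤ 1:
  Count level by level. With function symbols pair/2, the terms of depth ≤ k are the 3 constants together with each function applied to depth-≤(k−1) tuples, so N_k = 3 + N_{k-1}^2.
  N_0 = 3
  N_1 = 3 + 3^2 = 12
  Explicitly: c0, c4, c3, pair(c0, c0), pair(c0, c4), pair(c0, c3), pair(c4, c0), pair(c4, c4), pair(c4, c3), pair(c3, c0), pair(c3, c4), pair(c3, c3).
So there are 12 ground terms available for substitution.
Each of v, u, w ranges independently over the available ground terms, and distinct assignments produce distinct instances.
Number of ground instances = 12^3 = 1728.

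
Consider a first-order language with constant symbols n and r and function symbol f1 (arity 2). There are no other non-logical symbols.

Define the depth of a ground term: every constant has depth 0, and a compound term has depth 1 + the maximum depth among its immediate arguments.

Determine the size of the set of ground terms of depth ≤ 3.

1446

Let N_k = |{terms of depth ≤ k}|. Then N_0 = 2 and N_k = 2 + N_{k-1}^2 for k ≥ 1 (one summand per function symbol, arity giving the exponent).
N_0 = 2
N_1 = 2 + 2^2 = 6
N_2 = 2 + 6^2 = 38
N_3 = 2 + 38^2 = 1446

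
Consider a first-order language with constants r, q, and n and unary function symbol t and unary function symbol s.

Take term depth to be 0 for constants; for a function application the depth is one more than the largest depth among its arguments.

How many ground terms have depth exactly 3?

Count level by level. With function symbols t/1, s/1, the terms of depth ≤ k are the 3 constants together with each function applied to depth-≤(k−1) tuples, so N_k = 3 + N_{k-1} + N_{k-1}.
N_0 = 3
N_1 = 3 + 3 + 3 = 9
N_2 = 3 + 9 + 9 = 21
N_3 = 3 + 21 + 21 = 45
Terms of depth exactly 3: N_3 − N_2 = 45 − 21 = 24.

24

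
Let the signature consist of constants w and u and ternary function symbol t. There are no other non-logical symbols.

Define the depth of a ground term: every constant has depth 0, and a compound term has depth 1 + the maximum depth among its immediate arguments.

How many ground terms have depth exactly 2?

Let N_k = |{terms of depth ≤ k}|. Then N_0 = 2 and N_k = 2 + N_{k-1}^3 for k ≥ 1 (one summand per function symbol, arity giving the exponent).
N_0 = 2
N_1 = 2 + 2^3 = 10
N_2 = 2 + 10^3 = 1002
Terms of depth exactly 2: N_2 − N_1 = 1002 − 10 = 992.

992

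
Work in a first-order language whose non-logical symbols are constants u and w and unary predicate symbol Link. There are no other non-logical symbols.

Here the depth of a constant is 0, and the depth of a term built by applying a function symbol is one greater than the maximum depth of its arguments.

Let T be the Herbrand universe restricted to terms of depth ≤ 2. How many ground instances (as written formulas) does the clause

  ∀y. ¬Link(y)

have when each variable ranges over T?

2

Ground terms of depth ≤ 2:
  With no function symbols every ground term is a constant, so there are exactly 2 ground terms at every depth bound.
  N_0 = 2
  N_1 = 2
  N_2 = 2
So there are 2 ground terms available for substitution.
The clause has 1 distinct variable (y), which appears in the body. In the free term algebra distinct substitutions yield syntactically distinct ground instances.
Number of ground instances = 2.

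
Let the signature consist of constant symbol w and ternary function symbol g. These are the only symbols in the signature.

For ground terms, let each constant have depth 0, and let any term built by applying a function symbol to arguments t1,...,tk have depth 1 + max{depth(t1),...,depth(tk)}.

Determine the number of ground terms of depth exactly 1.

1

Let N_k = |{terms of depth ≤ k}|. Then N_0 = 1 and N_k = 1 + N_{k-1}^3 for k ≥ 1 (one summand per function symbol, arity giving the exponent).
N_0 = 1
N_1 = 1 + 1^3 = 2
Terms of depth exactly 1: N_1 − N_0 = 2 − 1 = 1.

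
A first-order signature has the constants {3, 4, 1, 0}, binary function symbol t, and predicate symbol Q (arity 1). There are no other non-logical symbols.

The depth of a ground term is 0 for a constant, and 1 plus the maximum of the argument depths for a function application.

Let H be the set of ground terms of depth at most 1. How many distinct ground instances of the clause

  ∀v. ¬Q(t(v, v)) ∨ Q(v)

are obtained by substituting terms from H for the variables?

20

Ground terms of depth ≤ 1:
  If N_k denotes the number of depth-≤k ground terms, the 4 constants give N_0 = 4, and each function symbol of arity r contributes N_{k-1}^r new terms at level k: N_k = 4 + N_{k-1}^2.
  N_0 = 4
  N_1 = 4 + 4^2 = 20
So there are 20 ground terms available for substitution.
The body mentions the single quantified variable v; since ground terms form a free algebra, no two substitutions collapse to the same formula.
Number of ground instances = 20.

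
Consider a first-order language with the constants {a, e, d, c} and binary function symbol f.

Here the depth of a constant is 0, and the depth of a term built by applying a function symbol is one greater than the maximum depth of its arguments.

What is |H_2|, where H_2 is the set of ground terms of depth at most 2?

Let N_k count ground terms of depth at most k. Each non-constant term of depth ≤ k is some function symbol applied to depth-≤(k−1) arguments, giving N_k = 4 + N_{k-1}^2.
N_0 = 4
N_1 = 4 + 4^2 = 20
N_2 = 4 + 20^2 = 404

404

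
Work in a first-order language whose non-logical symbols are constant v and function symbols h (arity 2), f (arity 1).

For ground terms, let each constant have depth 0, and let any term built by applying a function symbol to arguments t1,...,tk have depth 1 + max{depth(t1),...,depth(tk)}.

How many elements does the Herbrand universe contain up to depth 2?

13

Count level by level. With function symbols h/2, f/1, the terms of depth ≤ k are the 1 constant together with each function applied to depth-≤(k−1) tuples, so N_k = 1 + N_{k-1}^2 + N_{k-1}.
N_0 = 1
N_1 = 1 + 1^2 + 1 = 3
N_2 = 1 + 3^2 + 3 = 13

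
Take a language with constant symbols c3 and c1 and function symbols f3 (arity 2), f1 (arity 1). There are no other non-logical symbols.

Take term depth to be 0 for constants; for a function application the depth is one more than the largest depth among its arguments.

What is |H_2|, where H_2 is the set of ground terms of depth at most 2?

74

Let N_k count ground terms of depth at most k. Each non-constant term of depth ≤ k is some function symbol applied to depth-≤(k−1) arguments, giving N_k = 2 + N_{k-1}^2 + N_{k-1}.
N_0 = 2
N_1 = 2 + 2^2 + 2 = 8
N_2 = 2 + 8^2 + 8 = 74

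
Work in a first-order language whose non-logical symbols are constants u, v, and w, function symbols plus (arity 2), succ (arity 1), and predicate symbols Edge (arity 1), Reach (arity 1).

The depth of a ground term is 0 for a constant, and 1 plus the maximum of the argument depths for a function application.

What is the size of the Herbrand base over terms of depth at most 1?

First count ground terms of depth ≤ 1.
Let N_k count ground terms of depth at most k. Each non-constant term of depth ≤ k is some function symbol applied to depth-≤(k−1) arguments, giving N_k = 3 + N_{k-1}^2 + N_{k-1}.
N_0 = 3
N_1 = 3 + 3^2 + 3 = 15
So |H| = 15.
A ground atom is a predicate applied to a tuple of terms from H, so the count is the sum over predicates of |H|^arity:
  Edge: 15;  Reach: 15
Total ground atoms: 15 + 15 = 30.

30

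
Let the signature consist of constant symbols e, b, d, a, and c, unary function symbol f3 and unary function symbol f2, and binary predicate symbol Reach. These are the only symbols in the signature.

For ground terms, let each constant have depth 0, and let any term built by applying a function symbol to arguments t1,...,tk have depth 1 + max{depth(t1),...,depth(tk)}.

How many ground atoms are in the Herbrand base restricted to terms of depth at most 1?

225

First count ground terms of depth ≤ 1.
If N_k denotes the number of depth-≤k ground terms, the 5 constants give N_0 = 5, and each function symbol of arity r contributes N_{k-1}^r new terms at level k: N_k = 5 + N_{k-1} + N_{k-1}.
N_0 = 5
N_1 = 5 + 5 + 5 = 15
So |H| = 15.
Each predicate of arity r yields |H|^r ground atoms (one per choice of an r-tuple from H):
  Reach: 15^2 = 225
Total ground atoms: 225.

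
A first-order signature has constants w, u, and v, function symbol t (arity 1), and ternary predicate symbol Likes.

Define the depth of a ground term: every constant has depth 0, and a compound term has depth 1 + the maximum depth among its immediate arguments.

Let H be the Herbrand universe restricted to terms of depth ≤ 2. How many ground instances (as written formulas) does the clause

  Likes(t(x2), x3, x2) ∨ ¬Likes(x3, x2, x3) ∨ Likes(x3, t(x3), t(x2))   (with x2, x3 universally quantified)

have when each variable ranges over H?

Ground terms of depth ≤ 2:
  If N_k denotes the number of depth-≤k ground terms, the 3 constants give N_0 = 3, and each function symbol of arity r contributes N_{k-1}^r new terms at level k: N_k = 3 + N_{k-1}.
  N_0 = 3
  N_1 = 3 + 3 = 6
  N_2 = 3 + 6 = 9
  Explicitly: w, u, v, t(w), t(u), t(v), t(t(w)), t(t(u)), t(t(v)).
So there are 9 ground terms available for substitution.
The body mentions every one of the 2 quantified variables; since ground terms form a free algebra, no two substitutions collapse to the same formula.
Number of ground instances = 9^2 = 81.

81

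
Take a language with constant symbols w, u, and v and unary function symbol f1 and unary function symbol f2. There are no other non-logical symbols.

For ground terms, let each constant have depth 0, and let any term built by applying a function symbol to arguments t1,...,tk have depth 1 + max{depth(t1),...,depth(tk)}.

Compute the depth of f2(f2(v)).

2

depth(f2(v)) = 1 + depth(v) = 1 + 0 = 1
depth(f2(f2(v))) = 1 + depth(f2(v)) = 1 + 1 = 2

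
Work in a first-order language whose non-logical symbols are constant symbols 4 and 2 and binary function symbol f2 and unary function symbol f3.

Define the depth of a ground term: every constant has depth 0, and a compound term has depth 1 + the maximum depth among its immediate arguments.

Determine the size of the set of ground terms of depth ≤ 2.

Let N_k = |{terms of depth ≤ k}|. Then N_0 = 2 and N_k = 2 + N_{k-1}^2 + N_{k-1} for k ≥ 1 (one summand per function symbol, arity giving the exponent).
N_0 = 2
N_1 = 2 + 2^2 + 2 = 8
N_2 = 2 + 8^2 + 8 = 74

74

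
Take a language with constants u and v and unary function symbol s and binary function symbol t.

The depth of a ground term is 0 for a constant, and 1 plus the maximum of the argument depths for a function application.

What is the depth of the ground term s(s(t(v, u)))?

3

depth(t(v, u)) = 1 + max(0, 0) = 1
depth(s(t(v, u))) = 1 + depth(t(v, u)) = 1 + 1 = 2
depth(s(s(t(v, u)))) = 1 + depth(s(t(v, u))) = 1 + 2 = 3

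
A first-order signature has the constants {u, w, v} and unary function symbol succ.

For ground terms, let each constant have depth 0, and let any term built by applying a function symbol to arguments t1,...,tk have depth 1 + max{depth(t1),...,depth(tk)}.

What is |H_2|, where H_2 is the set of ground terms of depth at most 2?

Let N_k = |{terms of depth ≤ k}|. Then N_0 = 3 and N_k = 3 + N_{k-1} for k ≥ 1 (one summand per function symbol, arity giving the exponent).
N_0 = 3
N_1 = 3 + 3 = 6
N_2 = 3 + 6 = 9

9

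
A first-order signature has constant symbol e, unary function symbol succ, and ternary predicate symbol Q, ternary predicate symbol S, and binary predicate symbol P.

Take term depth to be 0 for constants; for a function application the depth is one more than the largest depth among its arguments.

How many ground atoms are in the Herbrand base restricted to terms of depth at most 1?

First count ground terms of depth ≤ 1.
Write N_k for the number of ground terms of depth ≤ k. A term of depth ≤ k is either a constant or a function symbol applied to arguments of depth ≤ k−1, so N_k = 1 + N_{k-1}.
N_0 = 1
N_1 = 1 + 1 = 2
Explicitly: e, succ(e).
So |H| = 2.
Each predicate of arity r yields |H|^r ground atoms (one per choice of an r-tuple from H):
  Q: 2^3 = 8;  S: 2^3 = 8;  P: 2^2 = 4
Total ground atoms: 8 + 8 + 4 = 20.

20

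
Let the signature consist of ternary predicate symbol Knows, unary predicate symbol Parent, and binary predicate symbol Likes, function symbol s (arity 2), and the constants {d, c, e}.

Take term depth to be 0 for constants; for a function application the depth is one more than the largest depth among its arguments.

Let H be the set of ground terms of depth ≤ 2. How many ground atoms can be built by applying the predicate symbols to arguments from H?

3198279

First count ground terms of depth ≤ 2.
Count level by level. With function symbols s/2, the terms of depth ≤ k are the 3 constants together with each function applied to depth-≤(k−1) tuples, so N_k = 3 + N_{k-1}^2.
N_0 = 3
N_1 = 3 + 3^2 = 12
N_2 = 3 + 12^2 = 147
So |H| = 147.
For each predicate symbol, the number of ground atoms is |H| raised to its arity; summing:
  Knows: 147^3 = 3176523;  Parent: 147;  Likes: 147^2 = 21609
Total ground atoms: 3176523 + 147 + 21609 = 3198279.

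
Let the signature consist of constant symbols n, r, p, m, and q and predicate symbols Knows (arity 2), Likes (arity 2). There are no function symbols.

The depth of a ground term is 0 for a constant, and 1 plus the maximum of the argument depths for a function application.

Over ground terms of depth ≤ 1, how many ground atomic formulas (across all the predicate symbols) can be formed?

First count ground terms of depth ≤ 1.
With no function symbols every ground term is a constant, so there are exactly 5 ground terms at every depth bound.
N_0 = 5
N_1 = 5
So |H| = 5.
A ground atom is a predicate applied to a tuple of terms from H, so the count is the sum over predicates of |H|^arity:
  Knows: 5^2 = 25;  Likes: 5^2 = 25
Total ground atoms: 25 + 25 = 50.

50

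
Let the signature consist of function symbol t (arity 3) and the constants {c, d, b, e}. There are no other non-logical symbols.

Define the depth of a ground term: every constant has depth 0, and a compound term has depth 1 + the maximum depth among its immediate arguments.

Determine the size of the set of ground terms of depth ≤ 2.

Let N_k = |{terms of depth ≤ k}|. Then N_0 = 4 and N_k = 4 + N_{k-1}^3 for k ≥ 1 (one summand per function symbol, arity giving the exponent).
N_0 = 4
N_1 = 4 + 4^3 = 68
N_2 = 4 + 68^3 = 314436

314436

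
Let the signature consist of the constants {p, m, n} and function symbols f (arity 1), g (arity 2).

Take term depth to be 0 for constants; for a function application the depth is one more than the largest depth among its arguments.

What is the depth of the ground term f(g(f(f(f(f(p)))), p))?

6

depth(f(p)) = 1 + depth(p) = 1 + 0 = 1
depth(f(f(p))) = 1 + depth(f(p)) = 1 + 1 = 2
depth(f(f(f(p)))) = 1 + depth(f(f(p))) = 1 + 2 = 3
depth(f(f(f(f(p))))) = 1 + depth(f(f(f(p)))) = 1 + 3 = 4
depth(g(f(f(f(f(p)))), p)) = 1 + max(4, 0) = 5
depth(f(g(f(f(f(f(p)))), p))) = 1 + depth(g(f(f(f(f(p)))), p)) = 1 + 5 = 6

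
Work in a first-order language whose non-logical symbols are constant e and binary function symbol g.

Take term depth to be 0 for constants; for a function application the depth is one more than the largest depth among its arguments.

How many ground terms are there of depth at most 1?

Write N_k for the number of ground terms of depth ≤ k. A term of depth ≤ k is either a constant or a function symbol applied to arguments of depth ≤ k−1, so N_k = 1 + N_{k-1}^2.
N_0 = 1
N_1 = 1 + 1^2 = 2

2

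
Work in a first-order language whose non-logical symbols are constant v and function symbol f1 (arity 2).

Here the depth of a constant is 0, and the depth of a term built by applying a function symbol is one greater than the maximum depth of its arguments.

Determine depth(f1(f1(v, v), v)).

2

depth(f1(v, v)) = 1 + max(0, 0) = 1
depth(f1(f1(v, v), v)) = 1 + max(1, 0) = 2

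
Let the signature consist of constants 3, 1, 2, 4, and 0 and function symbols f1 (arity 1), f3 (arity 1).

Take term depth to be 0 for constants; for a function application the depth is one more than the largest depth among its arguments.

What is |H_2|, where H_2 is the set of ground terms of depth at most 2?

35

If N_k denotes the number of depth-≤k ground terms, the 5 constants give N_0 = 5, and each function symbol of arity r contributes N_{k-1}^r new terms at level k: N_k = 5 + N_{k-1} + N_{k-1}.
N_0 = 5
N_1 = 5 + 5 + 5 = 15
N_2 = 5 + 15 + 15 = 35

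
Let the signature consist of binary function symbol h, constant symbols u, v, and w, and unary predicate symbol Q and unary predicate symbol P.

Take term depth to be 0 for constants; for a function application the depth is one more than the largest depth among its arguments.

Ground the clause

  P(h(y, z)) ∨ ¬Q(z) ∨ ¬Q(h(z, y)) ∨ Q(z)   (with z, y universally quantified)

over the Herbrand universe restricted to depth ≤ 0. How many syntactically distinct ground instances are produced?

9

Ground terms of depth ≤ 0:
  Let N_k count ground terms of depth at most k. Each non-constant term of depth ≤ k is some function symbol applied to depth-≤(k−1) arguments, giving N_k = 3 + N_{k-1}^2.
  N_0 = 3
So there are 3 ground terms available for substitution.
Each of z, y ranges independently over the available ground terms, and distinct assignments produce distinct instances.
Number of ground instances = 3^2 = 9.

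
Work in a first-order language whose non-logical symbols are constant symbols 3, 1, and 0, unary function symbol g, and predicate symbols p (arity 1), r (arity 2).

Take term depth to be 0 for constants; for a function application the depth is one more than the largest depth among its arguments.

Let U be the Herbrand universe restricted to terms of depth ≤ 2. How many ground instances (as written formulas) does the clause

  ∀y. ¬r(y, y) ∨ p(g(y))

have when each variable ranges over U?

Ground terms of depth ≤ 2:
  Let N_k count ground terms of depth at most k. Each non-constant term of depth ≤ k is some function symbol applied to depth-≤(k−1) arguments, giving N_k = 3 + N_{k-1}.
  N_0 = 3
  N_1 = 3 + 3 = 6
  N_2 = 3 + 6 = 9
  Explicitly: 3, 1, 0, g(3), g(1), g(0), g(g(3)), g(g(1)), g(g(0)).
So there are 9 ground terms available for substitution.
There is 1 variable to instantiate (y),  occurring in at least one literal, so different choices give different ground instances.
Number of ground instances = 9.

9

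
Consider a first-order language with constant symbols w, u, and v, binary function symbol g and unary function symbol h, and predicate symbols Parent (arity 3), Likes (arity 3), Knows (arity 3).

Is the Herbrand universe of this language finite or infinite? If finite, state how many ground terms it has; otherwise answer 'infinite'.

The signature has at least one function symbol (g, arity 2) and at least one constant (w).
Iterating g gives infinitely many distinct ground terms: w, g(w, w), g(g(w, w), g(w, w)), ...
So the Herbrand universe is infinite.

infinite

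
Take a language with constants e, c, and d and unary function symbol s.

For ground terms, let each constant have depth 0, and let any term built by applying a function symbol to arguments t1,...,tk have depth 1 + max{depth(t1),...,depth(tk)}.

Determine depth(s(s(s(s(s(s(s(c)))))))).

7

depth(s(c)) = 1 + depth(c) = 1 + 0 = 1
depth(s(s(c))) = 1 + depth(s(c)) = 1 + 1 = 2
depth(s(s(s(c)))) = 1 + depth(s(s(c))) = 1 + 2 = 3
depth(s(s(s(s(c))))) = 1 + depth(s(s(s(c)))) = 1 + 3 = 4
depth(s(s(s(s(s(c)))))) = 1 + depth(s(s(s(s(c))))) = 1 + 4 = 5
depth(s(s(s(s(s(s(c))))))) = 1 + depth(s(s(s(s(s(c)))))) = 1 + 5 = 6
depth(s(s(s(s(s(s(s(c)))))))) = 1 + depth(s(s(s(s(s(s(c))))))) = 1 + 6 = 7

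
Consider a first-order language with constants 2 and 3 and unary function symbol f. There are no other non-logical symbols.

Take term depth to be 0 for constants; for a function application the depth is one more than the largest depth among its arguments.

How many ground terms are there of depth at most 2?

Let N_k count ground terms of depth at most k. Each non-constant term of depth ≤ k is some function symbol applied to depth-≤(k−1) arguments, giving N_k = 2 + N_{k-1}.
N_0 = 2
N_1 = 2 + 2 = 4
N_2 = 2 + 4 = 6

6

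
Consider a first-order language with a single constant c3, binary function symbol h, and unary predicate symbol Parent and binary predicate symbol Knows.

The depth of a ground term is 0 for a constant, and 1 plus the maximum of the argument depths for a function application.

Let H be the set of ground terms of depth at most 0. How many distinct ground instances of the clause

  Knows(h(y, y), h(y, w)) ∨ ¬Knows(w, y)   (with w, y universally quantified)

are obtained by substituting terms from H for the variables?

Ground terms of depth ≤ 0:
  Let N_k count ground terms of depth at most k. Each non-constant term of depth ≤ k is some function symbol applied to depth-≤(k−1) arguments, giving N_k = 1 + N_{k-1}^2.
  N_0 = 1
  Explicitly: c3.
So there is exactly 1 ground term available for substitution.
The clause has 2 distinct variables (w, y), each appearing in the body. In the free term algebra distinct substitutions yield syntactically distinct ground instances.
Number of ground instances = 1^2 = 1.

1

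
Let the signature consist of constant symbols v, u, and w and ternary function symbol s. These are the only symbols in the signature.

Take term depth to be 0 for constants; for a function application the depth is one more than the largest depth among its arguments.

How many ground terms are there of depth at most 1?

30

Count level by level. With function symbols s/3, the terms of depth ≤ k are the 3 constants together with each function applied to depth-≤(k−1) tuples, so N_k = 3 + N_{k-1}^3.
N_0 = 3
N_1 = 3 + 3^3 = 30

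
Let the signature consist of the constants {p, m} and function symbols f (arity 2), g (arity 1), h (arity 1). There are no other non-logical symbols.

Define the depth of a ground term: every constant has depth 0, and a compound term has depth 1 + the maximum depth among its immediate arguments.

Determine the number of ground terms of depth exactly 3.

Write N_k for the number of ground terms of depth ≤ k. A term of depth ≤ k is either a constant or a function symbol applied to arguments of depth ≤ k−1, so N_k = 2 + N_{k-1}^2 + N_{k-1} + N_{k-1}.
N_0 = 2
N_1 = 2 + 2^2 + 2 + 2 = 10
N_2 = 2 + 10^2 + 10 + 10 = 122
N_3 = 2 + 122^2 + 122 + 122 = 15130
Terms of depth exactly 3: N_3 − N_2 = 15130 − 122 = 15008.

15008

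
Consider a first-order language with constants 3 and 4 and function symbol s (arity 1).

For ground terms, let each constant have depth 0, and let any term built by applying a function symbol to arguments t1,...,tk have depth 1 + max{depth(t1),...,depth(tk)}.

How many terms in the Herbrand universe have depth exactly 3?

2

If N_k denotes the number of depth-≤k ground terms, the 2 constants give N_0 = 2, and each function symbol of arity r contributes N_{k-1}^r new terms at level k: N_k = 2 + N_{k-1}.
N_0 = 2
N_1 = 2 + 2 = 4
N_2 = 2 + 4 = 6
N_3 = 2 + 6 = 8
Terms of depth exactly 3: N_3 − N_2 = 8 − 6 = 2.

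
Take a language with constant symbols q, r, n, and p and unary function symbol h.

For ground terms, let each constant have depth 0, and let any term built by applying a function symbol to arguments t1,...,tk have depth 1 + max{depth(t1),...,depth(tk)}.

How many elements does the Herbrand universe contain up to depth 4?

Count level by level. With function symbols h/1, the terms of depth ≤ k are the 4 constants together with each function applied to depth-≤(k−1) tuples, so N_k = 4 + N_{k-1}.
N_0 = 4
N_1 = 4 + 4 = 8
N_2 = 4 + 8 = 12
N_3 = 4 + 12 = 16
N_4 = 4 + 16 = 20

20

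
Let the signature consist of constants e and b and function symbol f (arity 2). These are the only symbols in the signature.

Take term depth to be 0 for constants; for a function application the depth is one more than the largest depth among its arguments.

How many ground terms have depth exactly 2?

32

Count level by level. With function symbols f/2, the terms of depth ≤ k are the 2 constants together with each function applied to depth-≤(k−1) tuples, so N_k = 2 + N_{k-1}^2.
N_0 = 2
N_1 = 2 + 2^2 = 6
N_2 = 2 + 6^2 = 38
Terms of depth exactly 2: N_2 − N_1 = 38 − 6 = 32.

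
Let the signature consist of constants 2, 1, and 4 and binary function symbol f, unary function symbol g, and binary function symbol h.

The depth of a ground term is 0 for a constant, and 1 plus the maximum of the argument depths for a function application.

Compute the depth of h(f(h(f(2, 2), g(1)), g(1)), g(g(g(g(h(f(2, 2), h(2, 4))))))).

7

depth(f(2, 2)) = 1 + max(0, 0) = 1
depth(g(1)) = 1 + depth(1) = 1 + 0 = 1
depth(h(f(2, 2), g(1))) = 1 + max(1, 1) = 2
depth(f(h(f(2, 2), g(1)), g(1))) = 1 + max(2, 1) = 3
depth(h(2, 4)) = 1 + max(0, 0) = 1
depth(h(f(2, 2), h(2, 4))) = 1 + max(1, 1) = 2
depth(g(h(f(2, 2), h(2, 4)))) = 1 + depth(h(f(2, 2), h(2, 4))) = 1 + 2 = 3
depth(g(g(h(f(2, 2), h(2, 4))))) = 1 + depth(g(h(f(2, 2), h(2, 4)))) = 1 + 3 = 4
depth(g(g(g(h(f(2, 2), h(2, 4)))))) = 1 + depth(g(g(h(f(2, 2), h(2, 4))))) = 1 + 4 = 5
depth(g(g(g(g(h(f(2, 2), h(2, 4))))))) = 1 + depth(g(g(g(h(f(2, 2), h(2, 4)))))) = 1 + 5 = 6
depth(h(f(h(f(2, 2), g(1)), g(1)), g(g(g(g(h(f(2, 2), h(2, 4)))))))) = 1 + max(3, 6) = 7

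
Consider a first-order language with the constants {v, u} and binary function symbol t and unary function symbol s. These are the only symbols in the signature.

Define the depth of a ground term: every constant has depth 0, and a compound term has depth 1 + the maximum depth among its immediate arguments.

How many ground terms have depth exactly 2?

If N_k denotes the number of depth-≤k ground terms, the 2 constants give N_0 = 2, and each function symbol of arity r contributes N_{k-1}^r new terms at level k: N_k = 2 + N_{k-1}^2 + N_{k-1}.
N_0 = 2
N_1 = 2 + 2^2 + 2 = 8
N_2 = 2 + 8^2 + 8 = 74
Terms of depth exactly 2: N_2 − N_1 = 74 − 8 = 66.

66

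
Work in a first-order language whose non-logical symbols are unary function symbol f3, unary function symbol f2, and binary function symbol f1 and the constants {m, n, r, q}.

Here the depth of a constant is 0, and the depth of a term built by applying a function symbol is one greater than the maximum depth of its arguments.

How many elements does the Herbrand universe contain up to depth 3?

714028

Write N_k for the number of ground terms of depth ≤ k. A term of depth ≤ k is either a constant or a function symbol applied to arguments of depth ≤ k−1, so N_k = 4 + N_{k-1} + N_{k-1} + N_{k-1}^2.
N_0 = 4
N_1 = 4 + 4 + 4 + 4^2 = 28
N_2 = 4 + 28 + 28 + 28^2 = 844
N_3 = 4 + 844 + 844 + 844^2 = 714028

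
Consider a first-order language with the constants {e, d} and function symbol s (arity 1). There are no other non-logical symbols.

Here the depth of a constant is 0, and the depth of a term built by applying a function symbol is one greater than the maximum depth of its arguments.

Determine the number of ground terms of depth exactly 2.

2

Count level by level. With function symbols s/1, the terms of depth ≤ k are the 2 constants together with each function applied to depth-≤(k−1) tuples, so N_k = 2 + N_{k-1}.
N_0 = 2
N_1 = 2 + 2 = 4
N_2 = 2 + 4 = 6
Terms of depth exactly 2: N_2 − N_1 = 6 − 4 = 2.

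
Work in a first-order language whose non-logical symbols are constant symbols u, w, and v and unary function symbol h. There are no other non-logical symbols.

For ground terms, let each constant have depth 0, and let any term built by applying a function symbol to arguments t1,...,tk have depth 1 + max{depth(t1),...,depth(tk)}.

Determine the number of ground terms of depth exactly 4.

Count level by level. With function symbols h/1, the terms of depth ≤ k are the 3 constants together with each function applied to depth-≤(k−1) tuples, so N_k = 3 + N_{k-1}.
N_0 = 3
N_1 = 3 + 3 = 6
N_2 = 3 + 6 = 9
N_3 = 3 + 9 = 12
N_4 = 3 + 12 = 15
Terms of depth exactly 4: N_4 − N_3 = 15 − 12 = 3.

3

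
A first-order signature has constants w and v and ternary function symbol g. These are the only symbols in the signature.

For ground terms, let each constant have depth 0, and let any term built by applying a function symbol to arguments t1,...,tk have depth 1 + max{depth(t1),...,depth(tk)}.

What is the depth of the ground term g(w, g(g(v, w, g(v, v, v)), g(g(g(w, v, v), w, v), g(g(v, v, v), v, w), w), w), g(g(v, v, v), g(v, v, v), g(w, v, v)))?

depth(g(v, v, v)) = 1 + max(0, 0, 0) = 1
depth(g(v, w, g(v, v, v))) = 1 + max(0, 0, 1) = 2
depth(g(w, v, v)) = 1 + max(0, 0, 0) = 1
depth(g(g(w, v, v), w, v)) = 1 + max(1, 0, 0) = 2
depth(g(g(v, v, v), v, w)) = 1 + max(1, 0, 0) = 2
depth(g(g(g(w, v, v), w, v), g(g(v, v, v), v, w), w)) = 1 + max(2, 2, 0) = 3
depth(g(g(v, w, g(v, v, v)), g(g(g(w, v, v), w, v), g(g(v, v, v), v, w), w), w)) = 1 + max(2, 3, 0) = 4
depth(g(g(v, v, v), g(v, v, v), g(w, v, v))) = 1 + max(1, 1, 1) = 2
depth(g(w, g(g(v, w, g(v, v, v)), g(g(g(w, v, v), w, v), g(g(v, v, v), v, w), w), w), g(g(v, v, v), g(v, v, v), g(w, v, v)))) = 1 + max(0, 4, 2) = 5

5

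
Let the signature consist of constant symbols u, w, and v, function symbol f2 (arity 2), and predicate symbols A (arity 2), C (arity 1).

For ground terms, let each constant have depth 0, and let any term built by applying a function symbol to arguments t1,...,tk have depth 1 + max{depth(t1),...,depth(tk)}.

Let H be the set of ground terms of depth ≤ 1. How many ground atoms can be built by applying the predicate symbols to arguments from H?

First count ground terms of depth ≤ 1.
Let N_k = |{terms of depth ≤ k}|. Then N_0 = 3 and N_k = 3 + N_{k-1}^2 for k ≥ 1 (one summand per function symbol, arity giving the exponent).
N_0 = 3
N_1 = 3 + 3^2 = 12
Explicitly: u, w, v, f2(u, u), f2(u, w), f2(u, v), f2(w, u), f2(w, w), f2(w, v), f2(v, u), f2(v, w), f2(v, v).
So |H| = 12.
A ground atom is a predicate applied to a tuple of terms from H, so the count is the sum over predicates of |H|^arity:
  A: 12^2 = 144;  C: 12
Total ground atoms: 144 + 12 = 156.

156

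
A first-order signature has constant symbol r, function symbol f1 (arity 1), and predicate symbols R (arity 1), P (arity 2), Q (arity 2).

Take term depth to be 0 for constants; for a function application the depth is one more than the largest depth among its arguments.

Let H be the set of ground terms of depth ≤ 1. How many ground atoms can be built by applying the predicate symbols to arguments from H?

10

First count ground terms of depth ≤ 1.
If N_k denotes the number of depth-≤k ground terms, the 1 constant gives N_0 = 1, and each function symbol of arity r contributes N_{k-1}^r new terms at level k: N_k = 1 + N_{k-1}.
N_0 = 1
N_1 = 1 + 1 = 2
Explicitly: r, f1(r).
So |H| = 2.
Ground atoms are formed by filling each argument slot of a predicate with a term from H, so an r-ary predicate gives |H|^r atoms:
  R: 2;  P: 2^2 = 4;  Q: 2^2 = 4
Total ground atoms: 2 + 4 + 4 = 10.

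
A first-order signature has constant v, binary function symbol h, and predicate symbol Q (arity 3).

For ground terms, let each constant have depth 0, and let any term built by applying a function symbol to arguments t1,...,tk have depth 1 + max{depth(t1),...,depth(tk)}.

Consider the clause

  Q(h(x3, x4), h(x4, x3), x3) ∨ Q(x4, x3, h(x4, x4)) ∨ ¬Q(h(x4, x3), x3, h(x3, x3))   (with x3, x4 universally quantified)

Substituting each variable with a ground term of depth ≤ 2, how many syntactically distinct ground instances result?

Ground terms of depth ≤ 2:
  Let N_k = |{terms of depth ≤ k}|. Then N_0 = 1 and N_k = 1 + N_{k-1}^2 for k ≥ 1 (one summand per function symbol, arity giving the exponent).
  N_0 = 1
  N_1 = 1 + 1^2 = 2
  N_2 = 1 + 2^2 = 5
  Explicitly: v, h(v, v), h(v, h(v, v)), h(h(v, v), v), h(h(v, v), h(v, v)).
So there are 5 ground terms available for substitution.
The body mentions every one of the 2 quantified variables; since ground terms form a free algebra, no two substitutions collapse to the same formula.
Number of ground instances = 5^2 = 25.

25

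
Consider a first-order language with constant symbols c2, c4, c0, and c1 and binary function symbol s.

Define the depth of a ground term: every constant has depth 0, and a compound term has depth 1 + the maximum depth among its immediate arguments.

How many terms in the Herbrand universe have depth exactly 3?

Let N_k count ground terms of depth at most k. Each non-constant term of depth ≤ k is some function symbol applied to depth-≤(k−1) arguments, giving N_k = 4 + N_{k-1}^2.
N_0 = 4
N_1 = 4 + 4^2 = 20
N_2 = 4 + 20^2 = 404
N_3 = 4 + 404^2 = 163220
Terms of depth exactly 3: N_3 − N_2 = 163220 − 404 = 162816.

162816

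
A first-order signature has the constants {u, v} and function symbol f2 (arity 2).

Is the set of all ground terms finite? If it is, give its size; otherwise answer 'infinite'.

The signature has at least one function symbol (f2, arity 2) and at least one constant (u).
Iterating f2 gives infinitely many distinct ground terms: u, f2(u, u), f2(f2(u, u), f2(u, u)), ...
So the Herbrand universe is infinite.

infinite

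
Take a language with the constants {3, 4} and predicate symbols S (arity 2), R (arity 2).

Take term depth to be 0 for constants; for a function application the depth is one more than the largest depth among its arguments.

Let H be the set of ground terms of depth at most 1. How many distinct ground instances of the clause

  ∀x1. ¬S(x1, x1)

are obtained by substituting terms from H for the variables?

Ground terms of depth ≤ 1:
  With no function symbols every ground term is a constant, so there are exactly 2 ground terms at every depth bound.
  N_0 = 2
  N_1 = 2
  Explicitly: 3, 4.
So there are 2 ground terms available for substitution.
The variable x1 ranges independently over the available ground terms, and distinct assignments produce distinct instances.
Number of ground instances = 2.

2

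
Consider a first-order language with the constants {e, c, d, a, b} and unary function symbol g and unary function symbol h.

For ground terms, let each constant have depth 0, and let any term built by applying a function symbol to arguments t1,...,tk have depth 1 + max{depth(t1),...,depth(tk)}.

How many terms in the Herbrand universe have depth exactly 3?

If N_k denotes the number of depth-≤k ground terms, the 5 constants give N_0 = 5, and each function symbol of arity r contributes N_{k-1}^r new terms at level k: N_k = 5 + N_{k-1} + N_{k-1}.
N_0 = 5
N_1 = 5 + 5 + 5 = 15
N_2 = 5 + 15 + 15 = 35
N_3 = 5 + 35 + 35 = 75
Terms of depth exactly 3: N_3 − N_2 = 75 − 35 = 40.

40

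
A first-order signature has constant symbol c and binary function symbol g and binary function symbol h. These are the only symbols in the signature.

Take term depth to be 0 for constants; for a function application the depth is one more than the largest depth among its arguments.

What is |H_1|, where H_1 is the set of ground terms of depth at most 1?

Let N_k count ground terms of depth at most k. Each non-constant term of depth ≤ k is some function symbol applied to depth-≤(k−1) arguments, giving N_k = 1 + N_{k-1}^2 + N_{k-1}^2.
N_0 = 1
N_1 = 1 + 1^2 + 1^2 = 3
Explicitly: c, g(c, c), h(c, c).

3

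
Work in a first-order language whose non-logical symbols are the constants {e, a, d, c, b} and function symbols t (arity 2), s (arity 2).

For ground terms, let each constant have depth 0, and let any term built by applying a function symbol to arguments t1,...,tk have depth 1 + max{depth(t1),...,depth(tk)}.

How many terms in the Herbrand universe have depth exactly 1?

50

Count level by level. With function symbols t/2, s/2, the terms of depth ≤ k are the 5 constants together with each function applied to depth-≤(k−1) tuples, so N_k = 5 + N_{k-1}^2 + N_{k-1}^2.
N_0 = 5
N_1 = 5 + 5^2 + 5^2 = 55
Terms of depth exactly 1: N_1 − N_0 = 55 − 5 = 50.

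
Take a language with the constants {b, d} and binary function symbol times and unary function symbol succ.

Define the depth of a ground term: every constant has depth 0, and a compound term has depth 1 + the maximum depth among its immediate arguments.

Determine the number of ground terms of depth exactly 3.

Let N_k = |{terms of depth ≤ k}|. Then N_0 = 2 and N_k = 2 + N_{k-1}^2 + N_{k-1} for k ≥ 1 (one summand per function symbol, arity giving the exponent).
N_0 = 2
N_1 = 2 + 2^2 + 2 = 8
N_2 = 2 + 8^2 + 8 = 74
N_3 = 2 + 74^2 + 74 = 5552
Terms of depth exactly 3: N_3 − N_2 = 5552 − 74 = 5478.

5478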